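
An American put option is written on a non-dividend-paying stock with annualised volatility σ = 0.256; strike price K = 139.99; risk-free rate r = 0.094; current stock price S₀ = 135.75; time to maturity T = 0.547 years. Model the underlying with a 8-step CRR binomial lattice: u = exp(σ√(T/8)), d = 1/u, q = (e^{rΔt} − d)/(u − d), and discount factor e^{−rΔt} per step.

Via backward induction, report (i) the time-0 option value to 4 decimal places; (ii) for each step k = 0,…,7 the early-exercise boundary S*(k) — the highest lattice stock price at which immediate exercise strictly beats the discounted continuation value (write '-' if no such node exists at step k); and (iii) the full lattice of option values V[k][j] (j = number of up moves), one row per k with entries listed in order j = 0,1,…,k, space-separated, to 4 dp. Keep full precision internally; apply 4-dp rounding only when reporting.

price = 9.9591
boundary = - - 118.7397 111.0514 118.7397 111.0514 118.7397 126.9603
tree:
9.9591
14.7896 5.8204
21.2503 9.2718 2.8474
28.9386 14.3072 4.9439 1.0332
36.1290 21.2503 8.3582 1.9930 0.1993
42.8539 28.9386 13.6476 3.7953 0.4280 0.0000
49.1434 36.1290 21.2503 7.1090 0.9192 0.0000 0.0000
55.0256 42.8539 28.9386 13.0297 1.9741 0.0000 0.0000 0.0000
60.5270 49.1434 36.1290 21.2503 4.2400 0.0000 0.0000 0.0000 0.0000

params: Δt=0.06838 u=1.06923 d=0.93525 q=0.53140 e^(-rΔt)=0.99359
t_8 payoffs: 60.5270 49.1434 36.1290 21.2503 4.2400 0.0000 0.0000 0.0000 0.0000
t_7: node(7,0) S=84.9644 payoff=55.0256 vs cont=54.1288 → 55.0256 [stop]  node(7,1) S=97.1361 payoff=42.8539 vs cont=41.9571 → 42.8539 [stop]  node(7,2) S=111.0514 payoff=28.9386 vs cont=28.0417 → 28.9386 [stop]  node(7,3) S=126.9603 payoff=13.0297 vs cont=12.1328 → 13.0297 [stop]  node(7,4) S=145.1482 payoff=0.0000 vs cont=1.9741 → 1.9741 [wait]  node(7,5) S=165.9417 payoff=0.0000 vs cont=0.0000 → 0.0000 [wait]  node(7,6) S=189.7139 payoff=0.0000 vs cont=0.0000 → 0.0000 [wait]  node(7,7) S=216.8917 payoff=0.0000 vs cont=0.0000 → 0.0000 [wait]  ⇒ S*(7)=126.9603
t_6: node(6,0) S=90.8466 payoff=49.1434 vs cont=48.2465 → 49.1434 [stop]  node(6,1) S=103.8610 payoff=36.1290 vs cont=35.2322 → 36.1290 [stop]  node(6,2) S=118.7397 payoff=21.2503 vs cont=20.3534 → 21.2503 [stop]  node(6,3) S=135.7500 payoff=4.2400 vs cont=7.1090 → 7.1090 [wait]  node(6,4) S=155.1971 payoff=0.0000 vs cont=0.9192 → 0.9192 [wait]  node(6,5) S=177.4301 payoff=0.0000 vs cont=0.0000 → 0.0000 [wait]  node(6,6) S=202.8481 payoff=0.0000 vs cont=0.0000 → 0.0000 [wait]  ⇒ S*(6)=118.7397
t_5: node(5,0) S=97.1361 payoff=42.8539 vs cont=41.9571 → 42.8539 [stop]  node(5,1) S=111.0514 payoff=28.9386 vs cont=28.0417 → 28.9386 [stop]  node(5,2) S=126.9603 payoff=13.0297 vs cont=13.6476 → 13.6476 [wait]  node(5,3) S=145.1482 payoff=0.0000 vs cont=3.7953 → 3.7953 [wait]  node(5,4) S=165.9417 payoff=0.0000 vs cont=0.4280 → 0.4280 [wait]  node(5,5) S=189.7139 payoff=0.0000 vs cont=0.0000 → 0.0000 [wait]  ⇒ S*(5)=111.0514
t_4: node(4,0) S=103.8610 payoff=36.1290 vs cont=35.2322 → 36.1290 [stop]  node(4,1) S=118.7397 payoff=21.2503 vs cont=20.6797 → 21.2503 [stop]  node(4,2) S=135.7500 payoff=4.2400 vs cont=8.3582 → 8.3582 [wait]  node(4,3) S=155.1971 payoff=0.0000 vs cont=1.9930 → 1.9930 [wait]  node(4,4) S=177.4301 payoff=0.0000 vs cont=0.1993 → 0.1993 [wait]  ⇒ S*(4)=118.7397
t_3: node(3,0) S=111.0514 payoff=28.9386 vs cont=28.0417 → 28.9386 [stop]  node(3,1) S=126.9603 payoff=13.0297 vs cont=14.3072 → 14.3072 [wait]  node(3,2) S=145.1482 payoff=0.0000 vs cont=4.9439 → 4.9439 [wait]  node(3,3) S=165.9417 payoff=0.0000 vs cont=1.0332 → 1.0332 [wait]  ⇒ S*(3)=111.0514
t_2: node(2,0) S=118.7397 payoff=21.2503 vs cont=21.0279 → 21.2503 [stop]  node(2,1) S=135.7500 payoff=4.2400 vs cont=9.2718 → 9.2718 [wait]  node(2,2) S=155.1971 payoff=0.0000 vs cont=2.8474 → 2.8474 [wait]  ⇒ S*(2)=118.7397
t_1: node(1,0) S=126.9603 payoff=13.0297 vs cont=14.7896 → 14.7896 [wait]  node(1,1) S=145.1482 payoff=0.0000 vs cont=5.8204 → 5.8204 [wait]  ⇒ S*(1)=-
t_0: node(0,0) S=135.7500 payoff=4.2400 vs cont=9.9591 → 9.9591 [wait]  ⇒ S*(0)=-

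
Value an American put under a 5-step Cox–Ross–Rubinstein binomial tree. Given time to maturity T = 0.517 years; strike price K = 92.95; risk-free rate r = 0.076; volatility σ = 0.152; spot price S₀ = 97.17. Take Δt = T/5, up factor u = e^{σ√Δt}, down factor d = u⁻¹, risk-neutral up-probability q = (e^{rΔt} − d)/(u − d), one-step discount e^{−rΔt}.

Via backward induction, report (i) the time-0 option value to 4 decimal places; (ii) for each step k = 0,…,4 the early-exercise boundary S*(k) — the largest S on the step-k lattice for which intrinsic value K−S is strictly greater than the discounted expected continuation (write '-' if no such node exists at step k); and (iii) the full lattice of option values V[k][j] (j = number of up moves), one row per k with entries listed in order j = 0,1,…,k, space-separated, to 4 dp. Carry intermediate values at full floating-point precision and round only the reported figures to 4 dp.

params: Δt=0.10340 u=1.05009 d=0.95230 q=0.56846 e^(-rΔt)=0.99217
t_5 payoffs: 16.8478 9.0327 0.4152 0.0000 0.0000 0.0000
t_4: node(4,0) S=79.9143 payoff=13.0357 vs cont=12.3082 → 13.0357 [stop]  node(4,1) S=88.1208 payoff=4.8292 vs cont=4.1017 → 4.8292 [stop]  node(4,2) S=97.1700 payoff=0.0000 vs cont=0.1778 → 0.1778 [wait]  node(4,3) S=107.1485 payoff=0.0000 vs cont=0.0000 → 0.0000 [wait]  node(4,4) S=118.1517 payoff=0.0000 vs cont=0.0000 → 0.0000 [wait]  ⇒ S*(4)=88.1208
t_3: node(3,0) S=83.9173 payoff=9.0327 vs cont=8.3052 → 9.0327 [stop]  node(3,1) S=92.5348 payoff=0.4152 vs cont=2.1680 → 2.1680 [wait]  node(3,2) S=102.0374 payoff=0.0000 vs cont=0.0761 → 0.0761 [wait]  node(3,3) S=112.5157 payoff=0.0000 vs cont=0.0000 → 0.0000 [wait]  ⇒ S*(3)=83.9173
t_2: node(2,0) S=88.1208 payoff=4.8292 vs cont=5.0903 → 5.0903 [wait]  node(2,1) S=97.1700 payoff=0.0000 vs cont=0.9712 → 0.9712 [wait]  node(2,2) S=107.1485 payoff=0.0000 vs cont=0.0326 → 0.0326 [wait]  ⇒ S*(2)=-
t_1: node(1,0) S=92.5348 payoff=0.4152 vs cont=2.7272 → 2.7272 [wait]  node(1,1) S=102.0374 payoff=0.0000 vs cont=0.4342 → 0.4342 [wait]  ⇒ S*(1)=-
t_0: node(0,0) S=97.1700 payoff=0.0000 vs cont=1.4126 → 1.4126 [wait]  ⇒ S*(0)=-

price = 1.4126
boundary = - - - 83.9173 88.1208
tree:
1.4126
2.7272 0.4342
5.0903 0.9712 0.0326
9.0327 2.1680 0.0761 0.0000
13.0357 4.8292 0.1778 0.0000 0.0000
16.8478 9.0327 0.4152 0.0000 0.0000 0.0000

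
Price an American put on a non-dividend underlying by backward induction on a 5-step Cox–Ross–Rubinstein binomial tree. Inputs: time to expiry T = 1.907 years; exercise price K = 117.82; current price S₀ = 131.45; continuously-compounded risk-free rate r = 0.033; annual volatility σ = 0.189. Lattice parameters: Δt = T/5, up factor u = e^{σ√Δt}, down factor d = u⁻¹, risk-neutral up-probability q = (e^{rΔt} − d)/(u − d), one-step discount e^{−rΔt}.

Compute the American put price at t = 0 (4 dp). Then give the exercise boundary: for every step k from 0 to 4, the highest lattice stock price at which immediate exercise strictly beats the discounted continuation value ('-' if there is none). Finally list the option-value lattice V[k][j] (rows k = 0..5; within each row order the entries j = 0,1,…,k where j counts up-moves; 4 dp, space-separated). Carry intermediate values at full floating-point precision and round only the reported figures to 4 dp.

params: Δt=0.38140 u=1.12381 d=0.88983 q=0.52499 e^(-rΔt)=0.98749
t_5 payoffs: 44.4865 25.2041 0.8515 0.0000 0.0000 0.0000
t_4: node(4,0) S=82.4127 payoff=35.4073 vs cont=33.9337 → 35.4073 [stop]  node(4,1) S=104.0824 payoff=13.7376 vs cont=12.2640 → 13.7376 [stop]  node(4,2) S=131.4500 payoff=0.0000 vs cont=0.3994 → 0.3994 [wait]  node(4,3) S=166.0137 payoff=0.0000 vs cont=0.0000 → 0.0000 [wait]  node(4,4) S=209.6656 payoff=0.0000 vs cont=0.0000 → 0.0000 [wait]  ⇒ S*(4)=104.0824
t_3: node(3,0) S=92.6159 payoff=25.2041 vs cont=23.7305 → 25.2041 [stop]  node(3,1) S=116.9685 payoff=0.8515 vs cont=6.6510 → 6.6510 [wait]  node(3,2) S=147.7244 payoff=0.0000 vs cont=0.1874 → 0.1874 [wait]  node(3,3) S=186.5673 payoff=0.0000 vs cont=0.0000 → 0.0000 [wait]  ⇒ S*(3)=92.6159
t_2: node(2,0) S=104.0824 payoff=13.7376 vs cont=15.2706 → 15.2706 [wait]  node(2,1) S=131.4500 payoff=0.0000 vs cont=3.2169 → 3.2169 [wait]  node(2,2) S=166.0137 payoff=0.0000 vs cont=0.0879 → 0.0879 [wait]  ⇒ S*(2)=-
t_1: node(1,0) S=116.9685 payoff=0.8515 vs cont=8.8307 → 8.8307 [wait]  node(1,1) S=147.7244 payoff=0.0000 vs cont=1.5545 → 1.5545 [wait]  ⇒ S*(1)=-
t_0: node(0,0) S=131.4500 payoff=0.0000 vs cont=4.9482 → 4.9482 [wait]  ⇒ S*(0)=-

price = 4.9482
boundary = - - - 92.6159 104.0824
tree:
4.9482
8.8307 1.5545
15.2706 3.2169 0.0879
25.2041 6.6510 0.1874 0.0000
35.4073 13.7376 0.3994 0.0000 0.0000
44.4865 25.2041 0.8515 0.0000 0.0000 0.0000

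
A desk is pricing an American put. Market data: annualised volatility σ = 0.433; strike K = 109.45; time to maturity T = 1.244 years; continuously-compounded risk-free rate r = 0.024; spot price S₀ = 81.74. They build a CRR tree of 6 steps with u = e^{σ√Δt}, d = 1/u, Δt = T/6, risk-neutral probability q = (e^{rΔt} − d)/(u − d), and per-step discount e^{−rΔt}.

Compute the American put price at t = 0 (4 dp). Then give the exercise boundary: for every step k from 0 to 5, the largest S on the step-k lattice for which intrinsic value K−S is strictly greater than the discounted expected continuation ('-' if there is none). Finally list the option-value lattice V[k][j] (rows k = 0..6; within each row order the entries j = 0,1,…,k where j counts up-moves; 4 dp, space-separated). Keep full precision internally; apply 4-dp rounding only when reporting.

Δt=0.20733, u=1.21794, d=0.82106, q=0.46344, disc=e^(-rΔt)=0.99504
k=6 terminal: V=max(K-S,0) → 84.4075 72.3025 54.3461 27.7100 0.0000 0.0000 0.0000
k=5: j=0 S=30.5003 intr=78.9497 cont=78.4065 V=78.9497[EX]; j=1 S=45.2435 intr=64.2065 cont=63.6633 V=64.2065[EX]; j=2 S=67.1133 intr=42.3367 cont=41.7935 V=42.3367[EX]; j=3 S=99.5545 intr=9.8955 cont=14.7943 V=14.7943[hold]; j=4 S=147.6771 intr=0.0000 cont=0.0000 V=0.0000[hold]; j=5 S=219.0613 intr=0.0000 cont=0.0000 V=0.0000[hold]  S*(5)=67.1133
k=4: j=0 S=37.1475 intr=72.3025 cont=71.7592 V=72.3025[EX]; j=1 S=55.1039 intr=54.3461 cont=53.8028 V=54.3461[EX]; j=2 S=81.7400 intr=27.7100 cont=29.4258 V=29.4258[hold]; j=3 S=121.2515 intr=0.0000 cont=7.8987 V=7.8987[hold]; j=4 S=179.8620 intr=0.0000 cont=0.0000 V=0.0000[hold]  S*(4)=55.1039
k=3: j=0 S=45.2435 intr=64.2065 cont=63.6633 V=64.2065[EX]; j=1 S=67.1133 intr=42.3367 cont=42.5847 V=42.5847[hold]; j=2 S=99.5545 intr=9.8955 cont=19.3528 V=19.3528[hold]; j=3 S=147.6771 intr=0.0000 cont=4.2171 V=4.2171[hold]  S*(3)=45.2435
k=2: j=0 S=55.1039 intr=54.3461 cont=53.9172 V=54.3461[EX]; j=1 S=81.7400 intr=27.7100 cont=31.6602 V=31.6602[hold]; j=2 S=121.2515 intr=0.0000 cont=12.2771 V=12.2771[hold]  S*(2)=55.1039
k=1: j=0 S=67.1133 intr=42.3367 cont=43.6150 V=43.6150[hold]; j=1 S=99.5545 intr=9.8955 cont=22.5648 V=22.5648[hold]  S*(1)=-
k=0: j=0 S=81.7400 intr=27.7100 cont=33.6915 V=33.6915[hold]  S*(0)=-

price = 33.6915
boundary = - - 55.1039 45.2435 55.1039 67.1133
tree:
33.6915
43.6150 22.5648
54.3461 31.6602 12.2771
64.2065 42.5847 19.3528 4.2171
72.3025 54.3461 29.4258 7.8987 0.0000
78.9497 64.2065 42.3367 14.7943 0.0000 0.0000
84.4075 72.3025 54.3461 27.7100 0.0000 0.0000 0.0000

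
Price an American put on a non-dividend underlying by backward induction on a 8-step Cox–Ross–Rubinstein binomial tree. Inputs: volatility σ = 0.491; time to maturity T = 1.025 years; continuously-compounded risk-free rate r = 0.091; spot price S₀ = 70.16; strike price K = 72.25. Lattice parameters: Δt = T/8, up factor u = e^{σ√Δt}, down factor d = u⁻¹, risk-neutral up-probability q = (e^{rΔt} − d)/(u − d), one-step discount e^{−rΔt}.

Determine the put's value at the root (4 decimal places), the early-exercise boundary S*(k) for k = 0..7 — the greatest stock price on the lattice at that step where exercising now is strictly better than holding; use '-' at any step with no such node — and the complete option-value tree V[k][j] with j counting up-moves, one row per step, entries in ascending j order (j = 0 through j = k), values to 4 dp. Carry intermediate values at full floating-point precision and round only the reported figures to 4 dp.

price = 12.1230
boundary = - - - 41.4101 49.3667 41.4101 49.3667 58.8521
tree:
12.1230
17.1011 7.2190
23.3754 10.9640 3.4843
30.8399 16.1468 5.8188 1.1318
37.5141 22.8833 9.5045 2.1125 0.1356
43.1126 30.8399 15.0671 3.9280 0.2687 0.0000
47.8088 37.5141 22.8833 7.2723 0.5324 0.0000 0.0000
51.7481 43.1126 30.8399 13.3979 1.0548 0.0000 0.0000 0.0000
55.0524 47.8088 37.5141 22.8833 2.0900 0.0000 0.0000 0.0000 0.0000

Δt=0.12812, u=1.19214, d=0.83883, q=0.48937, disc=e^(-rΔt)=0.98841
k=8 terminal: V=max(K-S,0) → 55.0524 47.8088 37.5141 22.8833 2.0900 0.0000 0.0000 0.0000 0.0000
k=7: j=0 S=20.5019 intr=51.7481 cont=50.9106 V=51.7481[EX]; j=1 S=29.1374 intr=43.1126 cont=42.2751 V=43.1126[EX]; j=2 S=41.4101 intr=30.8399 cont=30.0024 V=30.8399[EX]; j=3 S=58.8521 intr=13.3979 cont=12.5604 V=13.3979[EX]; j=4 S=83.6406 intr=0.0000 cont=1.0548 V=1.0548[hold]; j=5 S=118.8702 intr=0.0000 cont=0.0000 V=0.0000[hold]; j=6 S=168.9385 intr=0.0000 cont=0.0000 V=0.0000[hold]; j=7 S=240.0956 intr=0.0000 cont=0.0000 V=0.0000[hold]  S*(7)=58.8521
k=6: j=0 S=24.4412 intr=47.8088 cont=46.9713 V=47.8088[EX]; j=1 S=34.7359 intr=37.5141 cont=36.6766 V=37.5141[EX]; j=2 S=49.3667 intr=22.8833 cont=22.0458 V=22.8833[EX]; j=3 S=70.1600 intr=2.0900 cont=7.2723 V=7.2723[hold]; j=4 S=99.7115 intr=0.0000 cont=0.5324 V=0.5324[hold]; j=5 S=141.7101 intr=0.0000 cont=0.0000 V=0.0000[hold]; j=6 S=201.3986 intr=0.0000 cont=0.0000 V=0.0000[hold]  S*(6)=49.3667
k=5: j=0 S=29.1374 intr=43.1126 cont=42.2751 V=43.1126[EX]; j=1 S=41.4101 intr=30.8399 cont=30.0024 V=30.8399[EX]; j=2 S=58.8521 intr=13.3979 cont=15.0671 V=15.0671[hold]; j=3 S=83.6406 intr=0.0000 cont=3.9280 V=3.9280[hold]; j=4 S=118.8702 intr=0.0000 cont=0.2687 V=0.2687[hold]; j=5 S=168.9385 intr=0.0000 cont=0.0000 V=0.0000[hold]  S*(5)=41.4101
k=4: j=0 S=34.7359 intr=37.5141 cont=36.6766 V=37.5141[EX]; j=1 S=49.3667 intr=22.8833 cont=22.8532 V=22.8833[EX]; j=2 S=70.1600 intr=2.0900 cont=9.5045 V=9.5045[hold]; j=3 S=99.7115 intr=0.0000 cont=2.1125 V=2.1125[hold]; j=4 S=141.7101 intr=0.0000 cont=0.1356 V=0.1356[hold]  S*(4)=49.3667
k=3: j=0 S=41.4101 intr=30.8399 cont=30.0024 V=30.8399[EX]; j=1 S=58.8521 intr=13.3979 cont=16.1468 V=16.1468[hold]; j=2 S=83.6406 intr=0.0000 cont=5.8188 V=5.8188[hold]; j=3 S=118.8702 intr=0.0000 cont=1.1318 V=1.1318[hold]  S*(3)=41.4101
k=2: j=0 S=49.3667 intr=22.8833 cont=23.3754 V=23.3754[hold]; j=1 S=70.1600 intr=2.0900 cont=10.9640 V=10.9640[hold]; j=2 S=99.7115 intr=0.0000 cont=3.4843 V=3.4843[hold]  S*(2)=-
k=1: j=0 S=58.8521 intr=13.3979 cont=17.1011 V=17.1011[hold]; j=1 S=83.6406 intr=0.0000 cont=7.2190 V=7.2190[hold]  S*(1)=-
k=0: j=0 S=70.1600 intr=2.0900 cont=12.1230 V=12.1230[hold]  S*(0)=-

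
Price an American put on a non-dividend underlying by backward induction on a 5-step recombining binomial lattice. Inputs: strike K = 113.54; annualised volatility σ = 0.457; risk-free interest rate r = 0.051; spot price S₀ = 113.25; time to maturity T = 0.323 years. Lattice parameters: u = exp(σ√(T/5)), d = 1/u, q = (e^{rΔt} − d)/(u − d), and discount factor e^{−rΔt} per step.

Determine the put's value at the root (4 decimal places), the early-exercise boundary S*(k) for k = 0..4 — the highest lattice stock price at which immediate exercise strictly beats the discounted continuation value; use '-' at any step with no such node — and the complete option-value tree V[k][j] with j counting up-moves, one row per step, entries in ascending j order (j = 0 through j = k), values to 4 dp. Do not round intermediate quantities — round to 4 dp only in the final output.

Δt=0.06460  u=1.12317  d=0.89034  q=0.48517  discount=0.99671
step 5 (expiry): payoffs max(K−S,0) = 50.1802 33.6111 12.7092 0.0000 0.0000 0.0000
step 4: (k=4,j=0): S=71.1638, (K−S)⁺=42.3762, hold=42.0028 ⇒ V=42.3762 exercise | (k=4,j=1): S=89.7736, (K−S)⁺=23.7664, hold=23.3930 ⇒ V=23.7664 exercise | (k=4,j=2): S=113.2500, (K−S)⁺=0.2900, hold=6.5216 ⇒ V=6.5216 continue | (k=4,j=3): S=142.8657, (K−S)⁺=0.0000, hold=0.0000 ⇒ V=0.0000 continue | (k=4,j=4): S=180.2261, (K−S)⁺=0.0000, hold=0.0000 ⇒ V=0.0000 continue  boundary S*=89.7736
step 3: (k=3,j=0): S=79.9289, (K−S)⁺=33.6111, hold=33.2377 ⇒ V=33.6111 exercise | (k=3,j=1): S=100.8308, (K−S)⁺=12.7092, hold=15.3491 ⇒ V=15.3491 continue | (k=3,j=2): S=127.1988, (K−S)⁺=0.0000, hold=3.3465 ⇒ V=3.3465 continue | (k=3,j=3): S=160.4622, (K−S)⁺=0.0000, hold=0.0000 ⇒ V=0.0000 continue  boundary S*=79.9289
step 2: (k=2,j=0): S=89.7736, (K−S)⁺=23.7664, hold=24.6696 ⇒ V=24.6696 continue | (k=2,j=1): S=113.2500, (K−S)⁺=0.2900, hold=9.4945 ⇒ V=9.4945 continue | (k=2,j=2): S=142.8657, (K−S)⁺=0.0000, hold=1.7172 ⇒ V=1.7172 continue  boundary S*=-
step 1: (k=1,j=0): S=100.8308, (K−S)⁺=12.7092, hold=17.2502 ⇒ V=17.2502 continue | (k=1,j=1): S=127.1988, (K−S)⁺=0.0000, hold=5.7024 ⇒ V=5.7024 continue  boundary S*=-
step 0: (k=0,j=0): S=113.2500, (K−S)⁺=0.2900, hold=11.6093 ⇒ V=11.6093 continue  boundary S*=-

price = 11.6093
boundary = - - - 79.9289 89.7736
tree:
11.6093
17.2502 5.7024
24.6696 9.4945 1.7172
33.6111 15.3491 3.3465 0.0000
42.3762 23.7664 6.5216 0.0000 0.0000
50.1802 33.6111 12.7092 0.0000 0.0000 0.0000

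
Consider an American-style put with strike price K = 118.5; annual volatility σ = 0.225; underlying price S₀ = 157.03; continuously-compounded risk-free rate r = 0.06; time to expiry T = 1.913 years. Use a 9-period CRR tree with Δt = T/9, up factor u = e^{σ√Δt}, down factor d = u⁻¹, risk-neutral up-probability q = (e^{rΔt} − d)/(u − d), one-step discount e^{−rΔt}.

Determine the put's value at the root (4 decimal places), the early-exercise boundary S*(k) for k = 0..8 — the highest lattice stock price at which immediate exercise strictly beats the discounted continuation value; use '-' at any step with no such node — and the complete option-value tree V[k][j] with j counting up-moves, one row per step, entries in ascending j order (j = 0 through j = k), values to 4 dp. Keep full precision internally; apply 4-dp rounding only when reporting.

Δt=0.21256, u=1.10930, d=0.90147, q=0.53584, disc=e^(-rΔt)=0.98733
k=9 terminal: V=max(K-S,0) → 56.7659 42.5327 25.0179 3.4650 0.0000 0.0000 0.0000 0.0000 0.0000 0.0000
k=8: j=0 S=68.4819 intr=50.0181 cont=48.5164 V=50.0181[EX]; j=1 S=84.2709 intr=34.2291 cont=32.7275 V=34.2291[EX]; j=2 S=103.7001 intr=14.7999 cont=13.2982 V=14.7999[EX]; j=3 S=127.6089 intr=0.0000 cont=1.5879 V=1.5879[hold]; j=4 S=157.0300 intr=0.0000 cont=0.0000 V=0.0000[hold]; j=5 S=193.2344 intr=0.0000 cont=0.0000 V=0.0000[hold]; j=6 S=237.7859 intr=0.0000 cont=0.0000 V=0.0000[hold]; j=7 S=292.6091 intr=0.0000 cont=0.0000 V=0.0000[hold]; j=8 S=360.0721 intr=0.0000 cont=0.0000 V=0.0000[hold]  S*(8)=103.7001
k=7: j=0 S=75.9673 intr=42.5327 cont=41.0310 V=42.5327[EX]; j=1 S=93.4821 intr=25.0179 cont=23.5163 V=25.0179[EX]; j=2 S=115.0350 intr=3.4650 cont=7.6225 V=7.6225[hold]; j=3 S=141.5571 intr=0.0000 cont=0.7277 V=0.7277[hold]; j=4 S=174.1941 intr=0.0000 cont=0.0000 V=0.0000[hold]; j=5 S=214.3558 intr=0.0000 cont=0.0000 V=0.0000[hold]; j=6 S=263.7770 intr=0.0000 cont=0.0000 V=0.0000[hold]; j=7 S=324.5926 intr=0.0000 cont=0.0000 V=0.0000[hold]  S*(7)=93.4821
k=6: j=0 S=84.2709 intr=34.2291 cont=32.7275 V=34.2291[EX]; j=1 S=103.7001 intr=14.7999 cont=15.4978 V=15.4978[hold]; j=2 S=127.6089 intr=0.0000 cont=3.8782 V=3.8782[hold]; j=3 S=157.0300 intr=0.0000 cont=0.3335 V=0.3335[hold]; j=4 S=193.2344 intr=0.0000 cont=0.0000 V=0.0000[hold]; j=5 S=237.7859 intr=0.0000 cont=0.0000 V=0.0000[hold]; j=6 S=292.6091 intr=0.0000 cont=0.0000 V=0.0000[hold]  S*(6)=84.2709
k=5: j=0 S=93.4821 intr=25.0179 cont=23.8855 V=25.0179[EX]; j=1 S=115.0350 intr=3.4650 cont=9.1540 V=9.1540[hold]; j=2 S=141.5571 intr=0.0000 cont=1.9537 V=1.9537[hold]; j=3 S=174.1941 intr=0.0000 cont=0.1528 V=0.1528[hold]; j=4 S=214.3558 intr=0.0000 cont=0.0000 V=0.0000[hold]; j=5 S=263.7770 intr=0.0000 cont=0.0000 V=0.0000[hold]  S*(5)=93.4821
k=4: j=0 S=103.7001 intr=14.7999 cont=16.3080 V=16.3080[hold]; j=1 S=127.6089 intr=0.0000 cont=5.2286 V=5.2286[hold]; j=2 S=157.0300 intr=0.0000 cont=0.9762 V=0.9762[hold]; j=3 S=193.2344 intr=0.0000 cont=0.0700 V=0.0700[hold]; j=4 S=237.7859 intr=0.0000 cont=0.0000 V=0.0000[hold]  S*(4)=-
k=3: j=0 S=115.0350 intr=3.4650 cont=10.2398 V=10.2398[hold]; j=1 S=141.5571 intr=0.0000 cont=2.9126 V=2.9126[hold]; j=2 S=174.1941 intr=0.0000 cont=0.4844 V=0.4844[hold]; j=3 S=214.3558 intr=0.0000 cont=0.0321 V=0.0321[hold]  S*(3)=-
k=2: j=0 S=127.6089 intr=0.0000 cont=6.2335 V=6.2335[hold]; j=1 S=157.0300 intr=0.0000 cont=1.5910 V=1.5910[hold]; j=2 S=193.2344 intr=0.0000 cont=0.2390 V=0.2390[hold]  S*(2)=-
k=1: j=0 S=141.5571 intr=0.0000 cont=3.6984 V=3.6984[hold]; j=1 S=174.1941 intr=0.0000 cont=0.8556 V=0.8556[hold]  S*(1)=-
k=0: j=0 S=157.0300 intr=0.0000 cont=2.1475 V=2.1475[hold]  S*(0)=-

price = 2.1475
boundary = - - - - - 93.4821 84.2709 93.4821 103.7001
tree:
2.1475
3.6984 0.8556
6.2335 1.5910 0.2390
10.2398 2.9126 0.4844 0.0321
16.3080 5.2286 0.9762 0.0700 0.0000
25.0179 9.1540 1.9537 0.1528 0.0000 0.0000
34.2291 15.4978 3.8782 0.3335 0.0000 0.0000 0.0000
42.5327 25.0179 7.6225 0.7277 0.0000 0.0000 0.0000 0.0000
50.0181 34.2291 14.7999 1.5879 0.0000 0.0000 0.0000 0.0000 0.0000
56.7659 42.5327 25.0179 3.4650 0.0000 0.0000 0.0000 0.0000 0.0000 0.0000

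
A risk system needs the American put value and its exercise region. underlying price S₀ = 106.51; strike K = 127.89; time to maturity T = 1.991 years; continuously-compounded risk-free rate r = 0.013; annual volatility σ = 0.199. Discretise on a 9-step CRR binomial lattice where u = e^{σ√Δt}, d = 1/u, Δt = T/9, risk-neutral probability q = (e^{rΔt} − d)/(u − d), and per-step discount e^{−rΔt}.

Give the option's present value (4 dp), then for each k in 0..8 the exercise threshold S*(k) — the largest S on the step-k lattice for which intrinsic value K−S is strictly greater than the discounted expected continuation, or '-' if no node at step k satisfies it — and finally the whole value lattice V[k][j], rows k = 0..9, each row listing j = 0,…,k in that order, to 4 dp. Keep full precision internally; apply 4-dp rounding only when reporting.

Δt=0.22122  u=1.09812  d=0.91065  q=0.49198  discount=0.99713
step 9 (expiry): payoffs max(K−S,0) = 82.0180 72.5746 61.1871 47.4554 30.8968 10.9294 0.0000 0.0000 0.0000 0.0000
step 8: (k=8,j=0): S=50.3729, (K−S)⁺=77.5171, hold=77.1498 ⇒ V=77.5171 exercise | (k=8,j=1): S=60.7429, (K−S)⁺=67.1471, hold=66.7799 ⇒ V=67.1471 exercise | (k=8,j=2): S=73.2476, (K−S)⁺=54.6424, hold=54.2751 ⇒ V=54.6424 exercise | (k=8,j=3): S=88.3267, (K−S)⁺=39.5633, hold=39.1960 ⇒ V=39.5633 exercise | (k=8,j=4): S=106.5100, (K−S)⁺=21.3800, hold=21.0127 ⇒ V=21.3800 exercise | (k=8,j=5): S=128.4366, (K−S)⁺=0.0000, hold=5.5364 ⇒ V=5.5364 continue | (k=8,j=6): S=154.8771, (K−S)⁺=0.0000, hold=0.0000 ⇒ V=0.0000 continue | (k=8,j=7): S=186.7607, (K−S)⁺=0.0000, hold=0.0000 ⇒ V=0.0000 continue | (k=8,j=8): S=225.2080, (K−S)⁺=0.0000, hold=0.0000 ⇒ V=0.0000 continue  boundary S*=106.5100
step 7: (k=7,j=0): S=55.3154, (K−S)⁺=72.5746, hold=72.2073 ⇒ V=72.5746 exercise | (k=7,j=1): S=66.7029, (K−S)⁺=61.1871, hold=60.8199 ⇒ V=61.1871 exercise | (k=7,j=2): S=80.4346, (K−S)⁺=47.4554, hold=47.0881 ⇒ V=47.4554 exercise | (k=7,j=3): S=96.9932, (K−S)⁺=30.8968, hold=30.5295 ⇒ V=30.8968 exercise | (k=7,j=4): S=116.9606, (K−S)⁺=10.9294, hold=13.5463 ⇒ V=13.5463 continue | (k=7,j=5): S=141.0386, (K−S)⁺=0.0000, hold=2.8045 ⇒ V=2.8045 continue | (k=7,j=6): S=170.0734, (K−S)⁺=0.0000, hold=0.0000 ⇒ V=0.0000 continue | (k=7,j=7): S=205.0853, (K−S)⁺=0.0000, hold=0.0000 ⇒ V=0.0000 continue  boundary S*=96.9932
step 6: (k=6,j=0): S=60.7429, (K−S)⁺=67.1471, hold=66.7799 ⇒ V=67.1471 exercise | (k=6,j=1): S=73.2476, (K−S)⁺=54.6424, hold=54.2751 ⇒ V=54.6424 exercise | (k=6,j=2): S=88.3267, (K−S)⁺=39.5633, hold=39.1960 ⇒ V=39.5633 exercise | (k=6,j=3): S=106.5100, (K−S)⁺=21.3800, hold=22.2965 ⇒ V=22.2965 continue | (k=6,j=4): S=128.4366, (K−S)⁺=0.0000, hold=8.2378 ⇒ V=8.2378 continue | (k=6,j=5): S=154.8771, (K−S)⁺=0.0000, hold=1.4207 ⇒ V=1.4207 continue | (k=6,j=6): S=186.7607, (K−S)⁺=0.0000, hold=0.0000 ⇒ V=0.0000 continue  boundary S*=88.3267
step 5: (k=5,j=0): S=66.7029, (K−S)⁺=61.1871, hold=60.8199 ⇒ V=61.1871 exercise | (k=5,j=1): S=80.4346, (K−S)⁺=47.4554, hold=47.0881 ⇒ V=47.4554 exercise | (k=5,j=2): S=96.9932, (K−S)⁺=30.8968, hold=30.9791 ⇒ V=30.9791 continue | (k=5,j=3): S=116.9606, (K−S)⁺=10.9294, hold=15.3357 ⇒ V=15.3357 continue | (k=5,j=4): S=141.0386, (K−S)⁺=0.0000, hold=4.8699 ⇒ V=4.8699 continue | (k=5,j=5): S=170.0734, (K−S)⁺=0.0000, hold=0.7197 ⇒ V=0.7197 continue  boundary S*=80.4346
step 4: (k=4,j=0): S=73.2476, (K−S)⁺=54.6424, hold=54.2751 ⇒ V=54.6424 exercise | (k=4,j=1): S=88.3267, (K−S)⁺=39.5633, hold=39.2364 ⇒ V=39.5633 exercise | (k=4,j=2): S=106.5100, (K−S)⁺=21.3800, hold=23.2160 ⇒ V=23.2160 continue | (k=4,j=3): S=128.4366, (K−S)⁺=0.0000, hold=10.1575 ⇒ V=10.1575 continue | (k=4,j=4): S=154.8771, (K−S)⁺=0.0000, hold=2.8199 ⇒ V=2.8199 continue  boundary S*=88.3267
step 3: (k=3,j=0): S=80.4346, (K−S)⁺=47.4554, hold=47.0881 ⇒ V=47.4554 exercise | (k=3,j=1): S=96.9932, (K−S)⁺=30.8968, hold=31.4302 ⇒ V=31.4302 continue | (k=3,j=2): S=116.9606, (K−S)⁺=10.9294, hold=16.7433 ⇒ V=16.7433 continue | (k=3,j=3): S=141.0386, (K−S)⁺=0.0000, hold=6.5288 ⇒ V=6.5288 continue  boundary S*=80.4346
step 2: (k=2,j=0): S=88.3267, (K−S)⁺=39.5633, hold=39.4577 ⇒ V=39.5633 exercise | (k=2,j=1): S=106.5100, (K−S)⁺=21.3800, hold=24.1350 ⇒ V=24.1350 continue | (k=2,j=2): S=128.4366, (K−S)⁺=0.0000, hold=11.6843 ⇒ V=11.6843 continue  boundary S*=88.3267
step 1: (k=1,j=0): S=96.9932, (K−S)⁺=30.8968, hold=31.8811 ⇒ V=31.8811 continue | (k=1,j=1): S=116.9606, (K−S)⁺=10.9294, hold=17.9578 ⇒ V=17.9578 continue  boundary S*=-
step 0: (k=0,j=0): S=106.5100, (K−S)⁺=21.3800, hold=24.9592 ⇒ V=24.9592 continue  boundary S*=-

price = 24.9592
boundary = - - 88.3267 80.4346 88.3267 80.4346 88.3267 96.9932 106.5100
tree:
24.9592
31.8811 17.9578
39.5633 24.1350 11.6843
47.4554 31.4302 16.7433 6.5288
54.6424 39.5633 23.2160 10.1575 2.8199
61.1871 47.4554 30.9791 15.3357 4.8699 0.7197
67.1471 54.6424 39.5633 22.2965 8.2378 1.4207 0.0000
72.5746 61.1871 47.4554 30.8968 13.5463 2.8045 0.0000 0.0000
77.5171 67.1471 54.6424 39.5633 21.3800 5.5364 0.0000 0.0000 0.0000
82.0180 72.5746 61.1871 47.4554 30.8968 10.9294 0.0000 0.0000 0.0000 0.0000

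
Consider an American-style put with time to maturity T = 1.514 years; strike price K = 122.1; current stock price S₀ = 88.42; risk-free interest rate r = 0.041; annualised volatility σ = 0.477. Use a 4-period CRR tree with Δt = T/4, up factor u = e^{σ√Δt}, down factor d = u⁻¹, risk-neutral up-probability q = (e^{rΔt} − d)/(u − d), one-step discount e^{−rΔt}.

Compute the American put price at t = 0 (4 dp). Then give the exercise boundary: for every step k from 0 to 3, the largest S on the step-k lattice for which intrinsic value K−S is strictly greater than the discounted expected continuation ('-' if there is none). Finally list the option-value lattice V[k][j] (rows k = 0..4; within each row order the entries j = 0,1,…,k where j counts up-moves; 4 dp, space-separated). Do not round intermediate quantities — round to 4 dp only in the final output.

params: Δt=0.37850 u=1.34106 d=0.74568 q=0.45342 e^(-rΔt)=0.98460
t_4 payoffs: 94.7627 72.9353 33.6800 0.0000 0.0000
t_3: node(3,0) S=36.6610 payoff=85.4390 vs cont=83.5588 → 85.4390 [stop]  node(3,1) S=65.9328 payoff=56.1672 vs cont=54.2870 → 56.1672 [stop]  node(3,2) S=118.5767 payoff=3.5233 vs cont=18.1252 → 18.1252 [wait]  node(3,3) S=213.2538 payoff=0.0000 vs cont=0.0000 → 0.0000 [wait]  ⇒ S*(3)=65.9328
t_2: node(2,0) S=49.1647 payoff=72.9353 vs cont=71.0552 → 72.9353 [stop]  node(2,1) S=88.4200 payoff=33.6800 vs cont=38.3187 → 38.3187 [wait]  node(2,2) S=159.0186 payoff=0.0000 vs cont=9.7542 → 9.7542 [wait]  ⇒ S*(2)=49.1647
t_1: node(1,0) S=65.9328 payoff=56.1672 vs cont=56.3579 → 56.3579 [wait]  node(1,1) S=118.5767 payoff=3.5233 vs cont=24.9763 → 24.9763 [wait]  ⇒ S*(1)=-
t_0: node(0,0) S=88.4200 payoff=33.6800 vs cont=41.4800 → 41.4800 [wait]  ⇒ S*(0)=-

price = 41.4800
boundary = - - 49.1647 65.9328
tree:
41.4800
56.3579 24.9763
72.9353 38.3187 9.7542
85.4390 56.1672 18.1252 0.0000
94.7627 72.9353 33.6800 0.0000 0.0000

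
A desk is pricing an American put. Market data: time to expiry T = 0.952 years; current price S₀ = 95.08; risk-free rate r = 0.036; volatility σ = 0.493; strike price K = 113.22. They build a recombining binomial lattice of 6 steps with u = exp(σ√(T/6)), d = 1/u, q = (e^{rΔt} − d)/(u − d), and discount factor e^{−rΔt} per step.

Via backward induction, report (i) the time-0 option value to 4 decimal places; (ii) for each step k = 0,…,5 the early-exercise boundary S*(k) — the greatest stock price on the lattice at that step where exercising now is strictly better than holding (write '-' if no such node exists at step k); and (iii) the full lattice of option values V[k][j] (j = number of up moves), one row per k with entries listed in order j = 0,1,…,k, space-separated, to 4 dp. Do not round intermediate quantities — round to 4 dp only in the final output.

Δt=0.15867, u=1.21699, d=0.82170, q=0.46555, disc=e^(-rΔt)=0.99430
k=6 terminal: V=max(K-S,0) → 83.9530 69.8741 49.0224 18.1400 0.0000 0.0000 0.0000
k=5: j=0 S=35.6174 intr=77.6026 cont=76.9577 V=77.6026[EX]; j=1 S=52.7513 intr=60.4687 cont=59.8238 V=60.4687[EX]; j=2 S=78.1275 intr=35.0925 cont=34.4476 V=35.0925[EX]; j=3 S=115.7109 intr=0.0000 cont=9.6396 V=9.6396[hold]; j=4 S=171.3740 intr=0.0000 cont=0.0000 V=0.0000[hold]; j=5 S=253.8140 intr=0.0000 cont=0.0000 V=0.0000[hold]  S*(5)=78.1275
k=4: j=0 S=43.3459 intr=69.8741 cont=69.2292 V=69.8741[EX]; j=1 S=64.1976 intr=49.0224 cont=48.3776 V=49.0224[EX]; j=2 S=95.0800 intr=18.1400 cont=23.1104 V=23.1104[hold]; j=3 S=140.8185 intr=0.0000 cont=5.1225 V=5.1225[hold]; j=4 S=208.5597 intr=0.0000 cont=0.0000 V=0.0000[hold]  S*(4)=64.1976
k=3: j=0 S=52.7513 intr=60.4687 cont=59.8238 V=60.4687[EX]; j=1 S=78.1275 intr=35.0925 cont=36.7485 V=36.7485[hold]; j=2 S=115.7109 intr=0.0000 cont=14.6521 V=14.6521[hold]; j=3 S=171.3740 intr=0.0000 cont=2.7221 V=2.7221[hold]  S*(3)=52.7513
k=2: j=0 S=64.1976 intr=49.0224 cont=49.1441 V=49.1441[hold]; j=1 S=95.0800 intr=18.1400 cont=26.3107 V=26.3107[hold]; j=2 S=140.8185 intr=0.0000 cont=9.0462 V=9.0462[hold]  S*(2)=-
k=1: j=0 S=78.1275 intr=35.0925 cont=38.2945 V=38.2945[hold]; j=1 S=115.7109 intr=0.0000 cont=18.1691 V=18.1691[hold]  S*(1)=-
k=0: j=0 S=95.0800 intr=18.1400 cont=28.7603 V=28.7603[hold]  S*(0)=-

price = 28.7603
boundary = - - - 52.7513 64.1976 78.1275
tree:
28.7603
38.2945 18.1691
49.1441 26.3107 9.0462
60.4687 36.7485 14.6521 2.7221
69.8741 49.0224 23.1104 5.1225 0.0000
77.6026 60.4687 35.0925 9.6396 0.0000 0.0000
83.9530 69.8741 49.0224 18.1400 0.0000 0.0000 0.0000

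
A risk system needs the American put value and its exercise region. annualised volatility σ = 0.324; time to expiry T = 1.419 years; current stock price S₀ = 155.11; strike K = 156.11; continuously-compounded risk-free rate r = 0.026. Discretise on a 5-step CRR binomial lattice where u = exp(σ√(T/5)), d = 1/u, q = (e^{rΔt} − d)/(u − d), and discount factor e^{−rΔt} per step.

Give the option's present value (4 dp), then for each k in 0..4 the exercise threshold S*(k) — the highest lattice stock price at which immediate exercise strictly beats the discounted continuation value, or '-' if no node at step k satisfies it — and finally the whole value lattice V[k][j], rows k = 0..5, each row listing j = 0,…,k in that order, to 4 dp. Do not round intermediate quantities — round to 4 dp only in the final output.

params: Δt=0.28380 u=1.18840 d=0.84147 q=0.47830 e^(-rΔt)=0.99265
t_5 payoffs: 90.6713 63.6920 25.5895 0.0000 0.0000 0.0000
t_4: node(4,0) S=77.7671 payoff=78.3429 vs cont=77.1953 → 78.3429 [stop]  node(4,1) S=109.8292 payoff=46.2808 vs cont=45.1332 → 46.2808 [stop]  node(4,2) S=155.1100 payoff=1.0000 vs cont=13.2518 → 13.2518 [wait]  node(4,3) S=219.0594 payoff=0.0000 vs cont=0.0000 → 0.0000 [wait]  node(4,4) S=309.3741 payoff=0.0000 vs cont=0.0000 → 0.0000 [wait]  ⇒ S*(4)=109.8292
t_3: node(3,0) S=92.4180 payoff=63.6920 vs cont=62.5443 → 63.6920 [stop]  node(3,1) S=130.5205 payoff=25.5895 vs cont=30.2588 → 30.2588 [wait]  node(3,2) S=184.3320 payoff=0.0000 vs cont=6.8626 → 6.8626 [wait]  node(3,3) S=260.3292 payoff=0.0000 vs cont=0.0000 → 0.0000 [wait]  ⇒ S*(3)=92.4180
t_2: node(2,0) S=109.8292 payoff=46.2808 vs cont=47.3501 → 47.3501 [wait]  node(2,1) S=155.1100 payoff=1.0000 vs cont=18.9281 → 18.9281 [wait]  node(2,2) S=219.0594 payoff=0.0000 vs cont=3.5539 → 3.5539 [wait]  ⇒ S*(2)=-
t_1: node(1,0) S=130.5205 payoff=25.5895 vs cont=33.5076 → 33.5076 [wait]  node(1,1) S=184.3320 payoff=0.0000 vs cont=11.4895 → 11.4895 [wait]  ⇒ S*(1)=-
t_0: node(0,0) S=155.1100 payoff=1.0000 vs cont=22.8073 → 22.8073 [wait]  ⇒ S*(0)=-

price = 22.8073
boundary = - - - 92.4180 109.8292
tree:
22.8073
33.5076 11.4895
47.3501 18.9281 3.5539
63.6920 30.2588 6.8626 0.0000
78.3429 46.2808 13.2518 0.0000 0.0000
90.6713 63.6920 25.5895 0.0000 0.0000 0.0000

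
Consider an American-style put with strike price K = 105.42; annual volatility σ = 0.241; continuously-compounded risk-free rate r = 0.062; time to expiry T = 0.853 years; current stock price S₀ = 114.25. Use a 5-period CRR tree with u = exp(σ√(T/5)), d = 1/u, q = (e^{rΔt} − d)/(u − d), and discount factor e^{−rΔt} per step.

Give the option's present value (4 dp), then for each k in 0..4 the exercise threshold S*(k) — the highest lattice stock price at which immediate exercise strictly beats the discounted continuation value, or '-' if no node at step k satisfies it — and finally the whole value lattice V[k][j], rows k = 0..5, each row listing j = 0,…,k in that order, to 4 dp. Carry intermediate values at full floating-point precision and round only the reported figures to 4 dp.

params: Δt=0.17060 u=1.10466 d=0.90525 q=0.52846 e^(-rΔt)=0.98948
t_5 payoffs: 35.9650 20.6652 1.9950 0.0000 0.0000 0.0000
t_4: node(4,0) S=76.7245 payoff=28.6955 vs cont=27.5863 → 28.6955 [stop]  node(4,1) S=93.6257 payoff=11.7943 vs cont=10.6851 → 11.7943 [stop]  node(4,2) S=114.2500 payoff=0.0000 vs cont=0.9308 → 0.9308 [wait]  node(4,3) S=139.4175 payoff=0.0000 vs cont=0.0000 → 0.0000 [wait]  node(4,4) S=170.1290 payoff=0.0000 vs cont=0.0000 → 0.0000 [wait]  ⇒ S*(4)=93.6257
t_3: node(3,0) S=84.7548 payoff=20.6652 vs cont=19.5560 → 20.6652 [stop]  node(3,1) S=103.4250 payoff=1.9950 vs cont=5.9897 → 5.9897 [wait]  node(3,2) S=126.2080 payoff=0.0000 vs cont=0.4343 → 0.4343 [wait]  node(3,3) S=154.0096 payoff=0.0000 vs cont=0.0000 → 0.0000 [wait]  ⇒ S*(3)=84.7548
t_2: node(2,0) S=93.6257 payoff=11.7943 vs cont=12.7740 → 12.7740 [wait]  node(2,1) S=114.2500 payoff=0.0000 vs cont=3.0218 → 3.0218 [wait]  node(2,2) S=139.4175 payoff=0.0000 vs cont=0.2026 → 0.2026 [wait]  ⇒ S*(2)=-
t_1: node(1,0) S=103.4250 payoff=1.9950 vs cont=7.5402 → 7.5402 [wait]  node(1,1) S=126.2080 payoff=0.0000 vs cont=1.5159 → 1.5159 [wait]  ⇒ S*(1)=-
t_0: node(0,0) S=114.2500 payoff=0.0000 vs cont=4.3107 → 4.3107 [wait]  ⇒ S*(0)=-

price = 4.3107
boundary = - - - 84.7548 93.6257
tree:
4.3107
7.5402 1.5159
12.7740 3.0218 0.2026
20.6652 5.9897 0.4343 0.0000
28.6955 11.7943 0.9308 0.0000 0.0000
35.9650 20.6652 1.9950 0.0000 0.0000 0.0000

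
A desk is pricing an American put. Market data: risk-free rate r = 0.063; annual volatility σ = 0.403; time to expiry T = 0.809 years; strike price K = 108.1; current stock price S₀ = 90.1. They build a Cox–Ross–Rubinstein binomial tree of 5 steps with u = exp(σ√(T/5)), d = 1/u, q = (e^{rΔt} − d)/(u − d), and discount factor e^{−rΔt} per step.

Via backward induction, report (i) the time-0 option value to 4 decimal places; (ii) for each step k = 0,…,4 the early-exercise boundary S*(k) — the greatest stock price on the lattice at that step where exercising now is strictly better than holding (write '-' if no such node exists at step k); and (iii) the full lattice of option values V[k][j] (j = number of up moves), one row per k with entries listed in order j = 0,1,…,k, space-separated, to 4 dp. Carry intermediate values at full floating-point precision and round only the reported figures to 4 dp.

price = 22.1578
boundary = - - 65.1513 76.6168 90.1000
tree:
22.1578
31.6140 12.8183
42.9487 20.5246 5.0979
52.6985 31.4832 9.5936 0.5442
60.9892 42.9487 18.0000 1.0801 0.0000
68.0392 52.6985 31.4832 2.1440 0.0000 0.0000

Δt=0.16180, u=1.17598, d=0.85035, q=0.49103, disc=e^(-rΔt)=0.98986
k=5 terminal: V=max(K-S,0) → 68.0392 52.6985 31.4832 2.1440 0.0000 0.0000
k=4: j=0 S=47.1108 intr=60.9892 cont=59.8928 V=60.9892[EX]; j=1 S=65.1513 intr=42.9487 cont=41.8524 V=42.9487[EX]; j=2 S=90.1000 intr=18.0000 cont=16.9037 V=18.0000[EX]; j=3 S=124.6025 intr=0.0000 cont=1.0801 V=1.0801[hold]; j=4 S=172.3172 intr=0.0000 cont=0.0000 V=0.0000[hold]  S*(4)=90.1000
k=3: j=0 S=55.4015 intr=52.6985 cont=51.6021 V=52.6985[EX]; j=1 S=76.6168 intr=31.4832 cont=30.3869 V=31.4832[EX]; j=2 S=105.9560 intr=2.1440 cont=9.5936 V=9.5936[hold]; j=3 S=146.5304 intr=0.0000 cont=0.5442 V=0.5442[hold]  S*(3)=76.6168
k=2: j=0 S=65.1513 intr=42.9487 cont=41.8524 V=42.9487[EX]; j=1 S=90.1000 intr=18.0000 cont=20.5246 V=20.5246[hold]; j=2 S=124.6025 intr=0.0000 cont=5.0979 V=5.0979[hold]  S*(2)=65.1513
k=1: j=0 S=76.6168 intr=31.4832 cont=31.6140 V=31.6140[hold]; j=1 S=105.9560 intr=2.1440 cont=12.8183 V=12.8183[hold]  S*(1)=-
k=0: j=0 S=90.1000 intr=18.0000 cont=22.1578 V=22.1578[hold]  S*(0)=-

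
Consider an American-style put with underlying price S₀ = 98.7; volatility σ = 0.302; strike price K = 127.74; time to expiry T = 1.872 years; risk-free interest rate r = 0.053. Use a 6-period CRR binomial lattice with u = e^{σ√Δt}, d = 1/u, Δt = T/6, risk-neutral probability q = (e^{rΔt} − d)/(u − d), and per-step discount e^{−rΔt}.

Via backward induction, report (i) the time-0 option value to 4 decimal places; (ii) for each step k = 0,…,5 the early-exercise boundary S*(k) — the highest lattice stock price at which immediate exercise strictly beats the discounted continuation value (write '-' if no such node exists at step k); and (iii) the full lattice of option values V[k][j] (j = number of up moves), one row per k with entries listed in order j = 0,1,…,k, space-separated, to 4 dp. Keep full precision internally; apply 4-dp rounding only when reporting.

params: Δt=0.31200 u=1.18375 d=0.84477 q=0.50712 e^(-rΔt)=0.98360
t_6 payoffs: 91.8680 77.4738 57.3037 29.0400 0.0000 0.0000 0.0000
t_5: node(5,0) S=42.4635 payoff=85.2765 vs cont=83.1816 → 85.2765 [stop]  node(5,1) S=59.5027 payoff=68.2373 vs cont=66.1424 → 68.2373 [stop]  node(5,2) S=83.3790 payoff=44.3610 vs cont=42.2660 → 44.3610 [stop]  node(5,3) S=116.8362 payoff=10.9038 vs cont=14.0786 → 14.0786 [wait]  node(5,4) S=163.7186 payoff=0.0000 vs cont=0.0000 → 0.0000 [wait]  node(5,5) S=229.4133 payoff=0.0000 vs cont=0.0000 → 0.0000 [wait]  ⇒ S*(5)=83.3790
t_4: node(4,0) S=50.2662 payoff=77.4738 vs cont=75.3789 → 77.4738 [stop]  node(4,1) S=70.4363 payoff=57.3037 vs cont=55.2087 → 57.3037 [stop]  node(4,2) S=98.7000 payoff=29.0400 vs cont=28.5287 → 29.0400 [stop]  node(4,3) S=138.3049 payoff=0.0000 vs cont=6.8253 → 6.8253 [wait]  node(4,4) S=193.8020 payoff=0.0000 vs cont=0.0000 → 0.0000 [wait]  ⇒ S*(4)=98.7000
t_3: node(3,0) S=59.5027 payoff=68.2373 vs cont=66.1424 → 68.2373 [stop]  node(3,1) S=83.3790 payoff=44.3610 vs cont=42.2660 → 44.3610 [stop]  node(3,2) S=116.8362 payoff=10.9038 vs cont=17.4831 → 17.4831 [wait]  node(3,3) S=163.7186 payoff=0.0000 vs cont=3.3089 → 3.3089 [wait]  ⇒ S*(3)=83.3790
t_2: node(2,0) S=70.4363 payoff=57.3037 vs cont=55.2087 → 57.3037 [stop]  node(2,1) S=98.7000 payoff=29.0400 vs cont=30.2268 → 30.2268 [wait]  node(2,2) S=138.3049 payoff=0.0000 vs cont=10.1263 → 10.1263 [wait]  ⇒ S*(2)=70.4363
t_1: node(1,0) S=83.3790 payoff=44.3610 vs cont=42.8580 → 44.3610 [stop]  node(1,1) S=116.8362 payoff=10.9038 vs cont=19.7050 → 19.7050 [wait]  ⇒ S*(1)=83.3790
t_0: node(0,0) S=98.7000 payoff=29.0400 vs cont=31.3351 → 31.3351 [wait]  ⇒ S*(0)=-

price = 31.3351
boundary = - 83.3790 70.4363 83.3790 98.7000 83.3790
tree:
31.3351
44.3610 19.7050
57.3037 30.2268 10.1263
68.2373 44.3610 17.4831 3.3089
77.4738 57.3037 29.0400 6.8253 0.0000
85.2765 68.2373 44.3610 14.0786 0.0000 0.0000
91.8680 77.4738 57.3037 29.0400 0.0000 0.0000 0.0000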